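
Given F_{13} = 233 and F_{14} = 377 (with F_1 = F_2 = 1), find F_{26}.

By the doubling identity F_{2k} = F_k(2F_{k+1} − F_k): F_{26} = 233·(2·377 − 233) = 233·521 = 121393.

121393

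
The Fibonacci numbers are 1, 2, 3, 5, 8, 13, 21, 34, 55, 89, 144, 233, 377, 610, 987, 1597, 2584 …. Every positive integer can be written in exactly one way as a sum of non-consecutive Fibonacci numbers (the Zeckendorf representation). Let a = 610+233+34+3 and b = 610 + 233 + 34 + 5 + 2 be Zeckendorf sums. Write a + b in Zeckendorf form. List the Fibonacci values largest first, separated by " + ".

The two numbers are 880 and 884, so their sum is 1764.
Greedy algorithm:
1597 ≤ 1764 < 2584, so take 1597; remainder 167
144 ≤ 167 < 233, so take 144; remainder 23
21 ≤ 23 < 34, so take 21; remainder 2
2 ≤ 2 < 3, so take 2; remainder 0

1597 + 144 + 21 + 2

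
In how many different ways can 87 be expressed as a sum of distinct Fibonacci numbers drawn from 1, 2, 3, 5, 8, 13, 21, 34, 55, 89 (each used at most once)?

5

Each representation comes from the Zeckendorf form by replacing some F_k with F_{k−1} + F_{k−2} where possible.
87 = 55+21+8+3 = 55+21+8+2+1 = 55+21+5+3+2+1 = 55+13+8+5+3+2+1 = 34+21+13+8+5+3+2+1 — 5 representations.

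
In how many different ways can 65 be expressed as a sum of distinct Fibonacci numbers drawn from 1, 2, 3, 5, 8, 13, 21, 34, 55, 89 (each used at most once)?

Each representation comes from the Zeckendorf form by replacing some F_k with F_{k−1} + F_{k−2} where possible.
65 = 55+8+2 = 55+5+3+2 = 34+21+8+2 = … (2 more), for 5 in all.

5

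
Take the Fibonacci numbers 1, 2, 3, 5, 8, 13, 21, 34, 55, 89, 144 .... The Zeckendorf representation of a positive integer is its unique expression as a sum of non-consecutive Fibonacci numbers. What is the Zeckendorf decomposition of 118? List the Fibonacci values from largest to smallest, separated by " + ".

Greedy algorithm:
subtract 89 from 118: 29 remains
subtract 21 from 29: 8 remains
subtract 8 from 8: 0 remains
So 118 = 89 + 21 + 8, with no two terms consecutive in the sequence.

89 + 21 + 8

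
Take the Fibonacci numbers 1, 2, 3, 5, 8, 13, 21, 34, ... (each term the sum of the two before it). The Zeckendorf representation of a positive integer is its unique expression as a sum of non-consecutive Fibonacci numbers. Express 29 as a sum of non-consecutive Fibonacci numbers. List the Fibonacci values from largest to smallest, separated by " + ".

Greedily peel off the largest Fibonacci term at each step:
largest Fibonacci ≤ 29 is 21; 29 − 21 = 8
largest Fibonacci ≤ 8 is 8; 8 − 8 = 0
So 29 = 21 + 8, with no two terms consecutive in the sequence.

21 + 8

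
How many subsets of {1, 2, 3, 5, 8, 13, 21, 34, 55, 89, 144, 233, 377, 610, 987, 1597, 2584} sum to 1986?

Starting from the Zeckendorf form and repeatedly splitting a term F_k into F_{k−1} + F_{k−2} (when neither is already used) reaches every representation.
1986 = 1597+377+8+3+1 = 1597+233+144+8+3+1 = 987+610+377+8+3+1 = 1597+233+89+55+8+3+1 = … (4 more), for 8 in all.

8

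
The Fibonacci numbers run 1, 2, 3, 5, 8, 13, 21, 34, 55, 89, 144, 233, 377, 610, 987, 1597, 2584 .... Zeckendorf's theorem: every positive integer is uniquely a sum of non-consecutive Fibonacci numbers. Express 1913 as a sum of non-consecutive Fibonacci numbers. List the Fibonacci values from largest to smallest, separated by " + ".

1597 + 233 + 55 + 21 + 5 + 2

subtract 1597 from 1913: 316 remains
subtract 233 from 316: 83 remains
subtract 55 from 83: 28 remains
subtract 21 from 28: 7 remains
subtract 5 from 7: 2 remains
subtract 2 from 2: 0 remains
So 1913 = 1597 + 233 + 55 + 21 + 5 + 2, with no two terms consecutive in the sequence.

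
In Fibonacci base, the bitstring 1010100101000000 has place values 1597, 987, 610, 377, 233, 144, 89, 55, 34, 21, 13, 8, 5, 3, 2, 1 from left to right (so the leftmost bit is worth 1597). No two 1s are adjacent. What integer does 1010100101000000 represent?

2516

Summing the place values of the 1 bits: 1597 + 610 + 233 + 55 + 21 = 2516.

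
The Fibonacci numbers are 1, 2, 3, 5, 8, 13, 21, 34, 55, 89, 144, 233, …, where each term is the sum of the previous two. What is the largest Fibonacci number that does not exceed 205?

144 ≤ 205 < 233, so the largest Fibonacci number not exceeding 205 is 144.

144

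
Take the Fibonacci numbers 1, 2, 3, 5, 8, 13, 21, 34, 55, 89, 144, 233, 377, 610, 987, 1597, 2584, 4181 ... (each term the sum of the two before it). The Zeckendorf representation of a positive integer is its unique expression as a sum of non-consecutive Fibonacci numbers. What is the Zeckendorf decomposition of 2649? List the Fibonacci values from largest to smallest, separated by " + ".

2584 + 55 + 8 + 2

2649 − 2584 = 65
65 − 55 = 10
10 − 8 = 2
2 − 2 = 0
So 2649 = 2584 + 55 + 8 + 2, with no two terms consecutive in the sequence.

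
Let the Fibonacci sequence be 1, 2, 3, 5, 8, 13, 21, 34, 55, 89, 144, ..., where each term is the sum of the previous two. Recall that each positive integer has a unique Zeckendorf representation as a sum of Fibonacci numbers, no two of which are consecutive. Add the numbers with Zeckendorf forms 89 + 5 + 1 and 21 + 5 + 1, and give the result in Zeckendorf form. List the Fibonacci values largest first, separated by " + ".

The two numbers are 95 and 27, so their sum is 122.
89 ≤ 122 < 144, so take 89; remainder 33
21 ≤ 33 < 34, so take 21; remainder 12
8 ≤ 12 < 13, so take 8; remainder 4
3 ≤ 4 < 5, so take 3; remainder 1
1 ≤ 1 < 2, so take 1; remainder 0

89 + 21 + 8 + 3 + 1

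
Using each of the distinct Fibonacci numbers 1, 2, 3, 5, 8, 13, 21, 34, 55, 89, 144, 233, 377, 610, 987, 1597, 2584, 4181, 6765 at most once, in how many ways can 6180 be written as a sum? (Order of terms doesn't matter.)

6180 = 4181+1597+377+21+3+1 = 4181+1597+377+13+8+3+1 = 4181+1597+233+144+21+3+1 = 4181+987+610+377+21+3+1 = 4181+1597+233+144+13+8+3+1 = … (16 more), for 21 in all.

21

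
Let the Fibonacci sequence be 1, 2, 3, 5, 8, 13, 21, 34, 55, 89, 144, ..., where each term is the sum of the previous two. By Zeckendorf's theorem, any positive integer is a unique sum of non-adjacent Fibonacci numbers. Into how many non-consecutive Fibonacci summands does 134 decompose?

4

Greedy algorithm:
134 − 89 = 45
45 − 34 = 11
11 − 8 = 3
3 − 3 = 0
134 = 89 + 34 + 8 + 3, which has 4 terms.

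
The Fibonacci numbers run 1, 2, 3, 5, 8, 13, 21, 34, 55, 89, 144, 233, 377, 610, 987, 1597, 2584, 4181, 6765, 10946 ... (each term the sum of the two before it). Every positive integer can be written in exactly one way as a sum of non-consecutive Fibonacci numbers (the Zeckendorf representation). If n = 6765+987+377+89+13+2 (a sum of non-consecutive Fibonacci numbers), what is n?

6765+987+377+89+13+2 = 8233.

8233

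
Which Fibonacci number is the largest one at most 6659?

4181 ≤ 6659 < 6765, so the largest Fibonacci number not exceeding 6659 is 4181.

4181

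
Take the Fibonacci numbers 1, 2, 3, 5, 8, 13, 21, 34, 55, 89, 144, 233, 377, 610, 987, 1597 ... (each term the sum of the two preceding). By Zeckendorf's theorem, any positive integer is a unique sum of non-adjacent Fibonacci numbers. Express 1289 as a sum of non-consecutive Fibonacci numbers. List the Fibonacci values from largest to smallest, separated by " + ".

987 + 233 + 55 + 13 + 1

Greedily peel off the largest Fibonacci term at each step:
1289: greatest Fibonacci not exceeding it is 987, leaving 302
302: greatest Fibonacci not exceeding it is 233, leaving 69
69: greatest Fibonacci not exceeding it is 55, leaving 14
14: greatest Fibonacci not exceeding it is 13, leaving 1
1: greatest Fibonacci not exceeding it is 1, leaving 0
So 1289 = 987 + 233 + 55 + 13 + 1, with no two terms consecutive in the sequence.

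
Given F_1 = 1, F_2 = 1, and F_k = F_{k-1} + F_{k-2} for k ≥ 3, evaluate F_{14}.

377

Iterating the recurrence up to F_{6} = 8 and F_{5} = 5:
F_{7} = F_{6} + F_{5} = 8 + 5 = 13
F_{8} = F_{7} + F_{6} = 13 + 8 = 21
F_{9} = F_{8} + F_{7} = 21 + 13 = 34
F_{10} = F_{9} + F_{8} = 34 + 21 = 55
F_{11} = F_{10} + F_{9} = 55 + 34 = 89
F_{12} = F_{11} + F_{10} = 89 + 55 = 144
F_{13} = F_{12} + F_{11} = 144 + 89 = 233
F_{14} = F_{13} + F_{12} = 233 + 144 = 377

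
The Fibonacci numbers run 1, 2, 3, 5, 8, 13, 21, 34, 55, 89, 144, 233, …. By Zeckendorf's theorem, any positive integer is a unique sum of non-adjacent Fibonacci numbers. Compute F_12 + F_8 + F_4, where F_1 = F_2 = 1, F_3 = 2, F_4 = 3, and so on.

168

F_12 + F_8 + F_4 = 144 + 21 + 3 = 168.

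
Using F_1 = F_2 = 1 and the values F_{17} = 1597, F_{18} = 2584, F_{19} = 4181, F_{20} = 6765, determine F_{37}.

24157817

By the addition formula F_{m+n} = F_m F_{n+1} + F_{m−1} F_n with m=18, n=19: F_{37} = 2584·6765 + 1597·4181 = 17480760 + 6677057 = 24157817.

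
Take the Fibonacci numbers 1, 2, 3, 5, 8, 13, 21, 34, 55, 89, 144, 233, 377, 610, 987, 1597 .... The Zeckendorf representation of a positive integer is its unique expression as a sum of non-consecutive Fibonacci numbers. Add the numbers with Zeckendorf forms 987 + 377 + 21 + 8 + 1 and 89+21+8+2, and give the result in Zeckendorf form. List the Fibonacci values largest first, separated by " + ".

The two numbers are 1394 and 120, so their sum is 1514.
largest Fibonacci ≤ 1514 is 987; 1514 − 987 = 527
largest Fibonacci ≤ 527 is 377; 527 − 377 = 150
largest Fibonacci ≤ 150 is 144; 150 − 144 = 6
largest Fibonacci ≤ 6 is 5; 6 − 5 = 1
largest Fibonacci ≤ 1 is 1; 1 − 1 = 0

987 + 377 + 144 + 5 + 1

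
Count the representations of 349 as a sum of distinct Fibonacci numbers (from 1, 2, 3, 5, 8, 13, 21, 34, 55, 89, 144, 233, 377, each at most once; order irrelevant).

349 = 233+89+21+5+1 = 233+89+21+3+2+1 = 233+89+13+8+5+1 = 233+55+34+21+5+1 = 233+89+13+8+3+2+1 = … (7 more), for 12 in all.

12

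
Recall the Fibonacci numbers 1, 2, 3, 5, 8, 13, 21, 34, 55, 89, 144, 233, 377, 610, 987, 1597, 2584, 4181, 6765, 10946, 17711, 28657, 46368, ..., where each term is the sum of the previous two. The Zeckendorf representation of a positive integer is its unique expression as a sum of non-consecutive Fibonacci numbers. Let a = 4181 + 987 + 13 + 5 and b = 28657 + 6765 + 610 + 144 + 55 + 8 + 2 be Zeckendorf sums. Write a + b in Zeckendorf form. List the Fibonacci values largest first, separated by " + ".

The two numbers are 5186 and 36241, so their sum is 41427.
Greedily peel off the largest Fibonacci term at each step:
largest Fibonacci ≤ 41427 is 28657; 41427 − 28657 = 12770
largest Fibonacci ≤ 12770 is 10946; 12770 − 10946 = 1824
largest Fibonacci ≤ 1824 is 1597; 1824 − 1597 = 227
largest Fibonacci ≤ 227 is 144; 227 − 144 = 83
largest Fibonacci ≤ 83 is 55; 83 − 55 = 28
largest Fibonacci ≤ 28 is 21; 28 − 21 = 7
largest Fibonacci ≤ 7 is 5; 7 − 5 = 2
largest Fibonacci ≤ 2 is 2; 2 − 2 = 0

28657 + 10946 + 1597 + 144 + 55 + 21 + 5 + 2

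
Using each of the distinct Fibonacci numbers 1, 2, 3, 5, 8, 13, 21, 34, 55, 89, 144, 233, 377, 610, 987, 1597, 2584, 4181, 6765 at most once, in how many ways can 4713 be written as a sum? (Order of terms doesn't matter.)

51

4713 = 4181+377+144+8+3 = 4181+377+144+8+2+1 = 4181+377+89+55+8+3 = 4181+377+144+5+3+2+1 = 4181+377+89+55+8+2+1 = … (46 more), for 51 in all.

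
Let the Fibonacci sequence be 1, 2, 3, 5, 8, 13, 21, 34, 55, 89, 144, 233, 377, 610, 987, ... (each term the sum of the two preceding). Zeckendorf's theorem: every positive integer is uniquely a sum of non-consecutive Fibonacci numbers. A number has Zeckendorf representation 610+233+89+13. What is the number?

945

610+233+89+13 = 945.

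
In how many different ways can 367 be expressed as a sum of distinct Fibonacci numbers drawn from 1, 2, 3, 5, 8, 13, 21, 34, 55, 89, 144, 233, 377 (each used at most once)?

Each representation comes from the Zeckendorf form by replacing some F_k with F_{k−1} + F_{k−2} where possible.
367 = 233+89+34+8+3 = 233+89+34+8+2+1 = 233+89+21+13+8+3 = 233+89+34+5+3+2+1 = 233+89+21+13+8+2+1 = … (7 more), for 12 in all.

12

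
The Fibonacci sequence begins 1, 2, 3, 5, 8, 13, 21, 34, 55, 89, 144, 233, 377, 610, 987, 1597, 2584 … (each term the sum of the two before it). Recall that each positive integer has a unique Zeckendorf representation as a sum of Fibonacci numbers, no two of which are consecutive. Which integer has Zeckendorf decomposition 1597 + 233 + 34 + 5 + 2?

1871

1597 + 233 + 34 + 5 + 2 = 1871.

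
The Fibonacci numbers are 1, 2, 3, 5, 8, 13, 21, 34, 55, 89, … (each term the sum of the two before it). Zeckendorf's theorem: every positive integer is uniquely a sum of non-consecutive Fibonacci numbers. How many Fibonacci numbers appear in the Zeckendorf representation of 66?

3

66: greatest Fibonacci not exceeding it is 55, leaving 11
11: greatest Fibonacci not exceeding it is 8, leaving 3
3: greatest Fibonacci not exceeding it is 3, leaving 0
66 = 55 + 8 + 3, which has 3 terms.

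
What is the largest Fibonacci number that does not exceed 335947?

317811 ≤ 335947 < 514229, so the largest Fibonacci number not exceeding 335947 is 317811.

317811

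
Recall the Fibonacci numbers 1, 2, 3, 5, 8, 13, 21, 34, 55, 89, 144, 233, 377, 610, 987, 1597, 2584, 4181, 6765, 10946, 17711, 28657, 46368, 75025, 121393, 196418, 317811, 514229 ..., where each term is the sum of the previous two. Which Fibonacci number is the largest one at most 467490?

317811 ≤ 467490 < 514229, so the largest Fibonacci number not exceeding 467490 is 317811.

317811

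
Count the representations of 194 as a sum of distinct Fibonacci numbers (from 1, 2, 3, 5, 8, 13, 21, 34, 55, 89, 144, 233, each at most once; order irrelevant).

194 = 144+34+13+3 = 144+34+13+2+1 = 144+34+8+5+3 = … (9 more), for 12 in all.

12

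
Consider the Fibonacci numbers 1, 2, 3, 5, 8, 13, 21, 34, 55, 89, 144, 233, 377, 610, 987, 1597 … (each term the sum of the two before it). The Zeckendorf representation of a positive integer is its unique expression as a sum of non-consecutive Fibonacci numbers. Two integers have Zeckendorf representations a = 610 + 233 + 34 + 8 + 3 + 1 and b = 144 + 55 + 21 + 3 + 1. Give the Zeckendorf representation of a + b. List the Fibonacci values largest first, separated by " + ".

The two numbers are 889 and 224, so their sum is 1113.
987 ≤ 1113 < 1597, so take 987; remainder 126
89 ≤ 126 < 144, so take 89; remainder 37
34 ≤ 37 < 55, so take 34; remainder 3
3 ≤ 3 < 5, so take 3; remainder 0

987 + 89 + 34 + 3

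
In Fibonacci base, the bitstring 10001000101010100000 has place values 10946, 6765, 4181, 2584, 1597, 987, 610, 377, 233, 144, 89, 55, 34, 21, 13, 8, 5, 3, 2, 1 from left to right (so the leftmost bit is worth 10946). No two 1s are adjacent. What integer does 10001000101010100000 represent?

Summing the place values of the 1 bits: 10946 + 1597 + 233 + 89 + 34 + 13 = 12912.

12912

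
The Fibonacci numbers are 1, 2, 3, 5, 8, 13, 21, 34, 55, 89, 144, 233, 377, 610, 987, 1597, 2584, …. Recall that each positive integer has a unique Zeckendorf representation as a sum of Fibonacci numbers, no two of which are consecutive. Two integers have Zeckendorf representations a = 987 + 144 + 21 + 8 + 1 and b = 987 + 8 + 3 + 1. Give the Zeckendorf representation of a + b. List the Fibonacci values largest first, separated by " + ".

1597 + 377 + 144 + 34 + 8

The two numbers are 1161 and 999, so their sum is 2160.
Greedily peel off the largest Fibonacci term at each step:
2160 − 1597 = 563
563 − 377 = 186
186 − 144 = 42
42 − 34 = 8
8 − 8 = 0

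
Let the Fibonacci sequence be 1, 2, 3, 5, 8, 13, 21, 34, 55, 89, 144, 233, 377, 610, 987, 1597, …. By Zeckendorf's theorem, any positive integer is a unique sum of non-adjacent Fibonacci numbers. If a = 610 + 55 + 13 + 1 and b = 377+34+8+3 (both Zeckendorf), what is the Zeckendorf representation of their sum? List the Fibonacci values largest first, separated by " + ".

The two numbers are 679 and 422, so their sum is 1101.
1101: greatest Fibonacci not exceeding it is 987, leaving 114
114: greatest Fibonacci not exceeding it is 89, leaving 25
25: greatest Fibonacci not exceeding it is 21, leaving 4
4: greatest Fibonacci not exceeding it is 3, leaving 1
1: greatest Fibonacci not exceeding it is 1, leaving 0

987 + 89 + 21 + 3 + 1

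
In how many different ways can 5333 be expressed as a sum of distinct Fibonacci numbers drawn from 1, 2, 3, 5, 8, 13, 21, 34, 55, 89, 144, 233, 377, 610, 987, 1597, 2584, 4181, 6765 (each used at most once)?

Starting from the Zeckendorf form and repeatedly splitting a term F_k into F_{k−1} + F_{k−2} (when neither is already used) reaches every representation.
5333 = 4181+987+144+21 = 4181+987+144+13+8 = 4181+987+89+55+21 = 4181+610+377+144+21 = 4181+987+144+13+5+3 = … (53 more), for 58 in all.

58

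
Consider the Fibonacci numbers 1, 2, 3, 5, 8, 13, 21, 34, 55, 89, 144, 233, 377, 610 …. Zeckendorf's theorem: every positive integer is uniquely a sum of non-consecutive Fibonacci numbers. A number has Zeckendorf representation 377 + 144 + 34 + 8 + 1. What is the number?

377 + 144 + 34 + 8 + 1 = 564.

564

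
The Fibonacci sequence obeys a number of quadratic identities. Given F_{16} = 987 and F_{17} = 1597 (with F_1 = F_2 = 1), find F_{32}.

By the doubling identity F_{2k} = F_k(2F_{k+1} − F_k): F_{32} = 987·(2·1597 − 987) = 987·2207 = 2178309.

2178309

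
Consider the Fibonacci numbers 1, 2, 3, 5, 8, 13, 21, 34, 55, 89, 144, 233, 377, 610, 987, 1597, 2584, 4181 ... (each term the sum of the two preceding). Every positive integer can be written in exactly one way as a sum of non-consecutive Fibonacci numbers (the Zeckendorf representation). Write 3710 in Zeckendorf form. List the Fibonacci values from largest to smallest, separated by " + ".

2584 + 987 + 89 + 34 + 13 + 3

2584 ≤ 3710 < 4181, so take 2584; remainder 1126
987 ≤ 1126 < 1597, so take 987; remainder 139
89 ≤ 139 < 144, so take 89; remainder 50
34 ≤ 50 < 55, so take 34; remainder 16
13 ≤ 16 < 21, so take 13; remainder 3
3 ≤ 3 < 5, so take 3; remainder 0
So 3710 = 2584 + 987 + 89 + 34 + 13 + 3, with no two terms consecutive in the sequence.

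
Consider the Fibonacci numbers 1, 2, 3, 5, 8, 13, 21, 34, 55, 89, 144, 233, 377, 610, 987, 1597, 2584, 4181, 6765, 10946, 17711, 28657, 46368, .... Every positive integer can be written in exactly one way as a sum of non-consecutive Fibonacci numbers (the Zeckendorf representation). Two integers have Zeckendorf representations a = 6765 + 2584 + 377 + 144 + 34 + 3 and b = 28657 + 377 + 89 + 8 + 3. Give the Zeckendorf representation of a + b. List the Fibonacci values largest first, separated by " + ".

The two numbers are 9907 and 29134, so their sum is 39041.
Repeatedly subtract the largest Fibonacci number that fits:
subtract 28657 from 39041: 10384 remains
subtract 6765 from 10384: 3619 remains
subtract 2584 from 3619: 1035 remains
subtract 987 from 1035: 48 remains
subtract 34 from 48: 14 remains
subtract 13 from 14: 1 remains
subtract 1 from 1: 0 remains

28657 + 6765 + 2584 + 987 + 34 + 13 + 1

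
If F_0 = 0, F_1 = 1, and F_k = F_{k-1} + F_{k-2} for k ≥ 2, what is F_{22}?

17711

Iterating the recurrence up to F_{14} = 377 and F_{13} = 233:
F_{15} = F_{14} + F_{13} = 377 + 233 = 610
F_{16} = F_{15} + F_{14} = 610 + 377 = 987
F_{17} = F_{16} + F_{15} = 987 + 610 = 1597
F_{18} = F_{17} + F_{16} = 1597 + 987 = 2584
F_{19} = F_{18} + F_{17} = 2584 + 1597 = 4181
F_{20} = F_{19} + F_{18} = 4181 + 2584 = 6765
F_{21} = F_{20} + F_{19} = 6765 + 4181 = 10946
F_{22} = F_{21} + F_{20} = 10946 + 6765 = 17711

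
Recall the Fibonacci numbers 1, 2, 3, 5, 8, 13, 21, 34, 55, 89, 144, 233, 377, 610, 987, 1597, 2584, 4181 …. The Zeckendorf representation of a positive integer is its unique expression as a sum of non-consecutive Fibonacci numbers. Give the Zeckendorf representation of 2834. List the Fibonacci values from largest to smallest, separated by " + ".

Greedy algorithm:
take 2584 (≤ 2834); 2834 − 2584 = 250
take 233 (≤ 250); 250 − 233 = 17
take 13 (≤ 17); 17 − 13 = 4
take 3 (≤ 4); 4 − 3 = 1
take 1 (≤ 1); 1 − 1 = 0
So 2834 = 2584 + 233 + 13 + 3 + 1, with no two terms consecutive in the sequence.

2584 + 233 + 13 + 3 + 1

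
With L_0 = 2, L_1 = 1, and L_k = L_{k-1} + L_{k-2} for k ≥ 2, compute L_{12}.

322

Iterating the recurrence up to L_{7} = 29 and L_{6} = 18:
L_{8} = L_{7} + L_{6} = 29 + 18 = 47
L_{9} = L_{8} + L_{7} = 47 + 29 = 76
L_{10} = L_{9} + L_{8} = 76 + 47 = 123
L_{11} = L_{10} + L_{9} = 123 + 76 = 199
L_{12} = L_{11} + L_{10} = 199 + 123 = 322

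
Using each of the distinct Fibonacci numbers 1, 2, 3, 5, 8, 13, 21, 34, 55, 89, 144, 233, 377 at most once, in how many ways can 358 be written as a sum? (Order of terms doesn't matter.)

7

Each representation comes from the Zeckendorf form by replacing some F_k with F_{k−1} + F_{k−2} where possible.
358 = 233+89+34+2 = 233+89+21+13+2 = 233+89+21+8+5+2 = 233+55+34+21+13+2 = 233+55+34+21+8+5+2 = … (2 more), for 7 in all.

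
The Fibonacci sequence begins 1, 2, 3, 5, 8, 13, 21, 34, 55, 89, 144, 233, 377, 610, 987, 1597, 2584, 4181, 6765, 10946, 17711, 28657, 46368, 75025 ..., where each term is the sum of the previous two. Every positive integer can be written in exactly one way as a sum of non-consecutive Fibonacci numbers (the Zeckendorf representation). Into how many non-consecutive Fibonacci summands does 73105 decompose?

9

subtract 46368 from 73105: 26737 remains
subtract 17711 from 26737: 9026 remains
subtract 6765 from 9026: 2261 remains
subtract 1597 from 2261: 664 remains
subtract 610 from 664: 54 remains
subtract 34 from 54: 20 remains
subtract 13 from 20: 7 remains
subtract 5 from 7: 2 remains
subtract 2 from 2: 0 remains
73105 = 46368 + 17711 + 6765 + 1597 + 610 + 34 + 13 + 5 + 2, which has 9 terms.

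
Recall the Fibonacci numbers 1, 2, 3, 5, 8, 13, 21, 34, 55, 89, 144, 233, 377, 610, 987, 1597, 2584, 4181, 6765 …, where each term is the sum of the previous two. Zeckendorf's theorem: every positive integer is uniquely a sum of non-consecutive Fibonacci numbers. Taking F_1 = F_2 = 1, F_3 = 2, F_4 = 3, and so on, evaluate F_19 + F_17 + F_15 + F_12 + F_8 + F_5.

6558

F_19 + F_17 + F_15 + F_12 + F_8 + F_5 = 4181 + 1597 + 610 + 144 + 21 + 5 = 6558.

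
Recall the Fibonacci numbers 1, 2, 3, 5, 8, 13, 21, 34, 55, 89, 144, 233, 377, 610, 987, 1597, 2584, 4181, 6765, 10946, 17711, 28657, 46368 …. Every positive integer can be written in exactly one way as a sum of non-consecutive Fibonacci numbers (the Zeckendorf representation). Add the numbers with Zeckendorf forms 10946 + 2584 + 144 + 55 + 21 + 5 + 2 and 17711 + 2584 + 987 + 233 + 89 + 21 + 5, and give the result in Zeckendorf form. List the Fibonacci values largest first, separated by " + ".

28657 + 4181 + 1597 + 610 + 233 + 89 + 13 + 5 + 2

The two numbers are 13757 and 21630, so their sum is 35387.
Greedy algorithm:
35387 − 28657 = 6730
6730 − 4181 = 2549
2549 − 1597 = 952
952 − 610 = 342
342 − 233 = 109
109 − 89 = 20
20 − 13 = 7
7 − 5 = 2
2 − 2 = 0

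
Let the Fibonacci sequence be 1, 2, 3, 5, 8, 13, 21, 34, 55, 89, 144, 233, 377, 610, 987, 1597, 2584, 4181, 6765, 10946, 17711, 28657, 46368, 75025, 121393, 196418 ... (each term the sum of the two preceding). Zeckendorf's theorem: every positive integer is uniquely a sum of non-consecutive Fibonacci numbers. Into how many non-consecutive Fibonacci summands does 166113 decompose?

largest Fibonacci ≤ 166113 is 121393; 166113 − 121393 = 44720
largest Fibonacci ≤ 44720 is 28657; 44720 − 28657 = 16063
largest Fibonacci ≤ 16063 is 10946; 16063 − 10946 = 5117
largest Fibonacci ≤ 5117 is 4181; 5117 − 4181 = 936
largest Fibonacci ≤ 936 is 610; 936 − 610 = 326
largest Fibonacci ≤ 326 is 233; 326 − 233 = 93
largest Fibonacci ≤ 93 is 89; 93 − 89 = 4
largest Fibonacci ≤ 4 is 3; 4 − 3 = 1
largest Fibonacci ≤ 1 is 1; 1 − 1 = 0
166113 = 121393 + 28657 + 10946 + 4181 + 610 + 233 + 89 + 3 + 1, which has 9 terms.

9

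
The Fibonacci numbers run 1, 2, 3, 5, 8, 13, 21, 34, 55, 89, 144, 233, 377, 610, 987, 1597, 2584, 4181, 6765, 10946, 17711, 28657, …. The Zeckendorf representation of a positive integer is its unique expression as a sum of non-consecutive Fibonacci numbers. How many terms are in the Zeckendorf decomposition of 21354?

largest Fibonacci ≤ 21354 is 17711; 21354 − 17711 = 3643
largest Fibonacci ≤ 3643 is 2584; 3643 − 2584 = 1059
largest Fibonacci ≤ 1059 is 987; 1059 − 987 = 72
largest Fibonacci ≤ 72 is 55; 72 − 55 = 17
largest Fibonacci ≤ 17 is 13; 17 − 13 = 4
largest Fibonacci ≤ 4 is 3; 4 − 3 = 1
largest Fibonacci ≤ 1 is 1; 1 − 1 = 0
21354 = 17711 + 2584 + 987 + 55 + 13 + 3 + 1, which has 7 terms.

7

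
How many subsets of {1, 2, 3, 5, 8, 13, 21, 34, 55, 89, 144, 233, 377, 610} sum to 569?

Starting from the Zeckendorf form and repeatedly splitting a term F_k into F_{k−1} + F_{k−2} (when neither is already used) reaches every representation.
569 = 377+144+34+13+1 = 377+144+34+8+5+1 = 377+89+55+34+13+1 = 377+144+34+8+3+2+1 = 377+144+21+13+8+5+1 = … (10 more), for 15 in all.

15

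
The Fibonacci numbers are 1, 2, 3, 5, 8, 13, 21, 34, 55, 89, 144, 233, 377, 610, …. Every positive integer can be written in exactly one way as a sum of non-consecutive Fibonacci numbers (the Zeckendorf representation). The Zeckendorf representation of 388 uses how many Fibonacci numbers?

3

take 377 (≤ 388); 388 − 377 = 11
take 8 (≤ 11); 11 − 8 = 3
take 3 (≤ 3); 3 − 3 = 0
388 = 377 + 8 + 3, which has 3 terms.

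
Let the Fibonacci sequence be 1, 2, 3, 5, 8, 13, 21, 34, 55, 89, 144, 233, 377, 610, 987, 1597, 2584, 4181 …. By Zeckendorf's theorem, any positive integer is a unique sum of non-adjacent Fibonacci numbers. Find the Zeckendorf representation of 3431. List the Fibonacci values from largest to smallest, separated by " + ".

Greedy algorithm:
largest Fibonacci ≤ 3431 is 2584; 3431 − 2584 = 847
largest Fibonacci ≤ 847 is 610; 847 − 610 = 237
largest Fibonacci ≤ 237 is 233; 237 − 233 = 4
largest Fibonacci ≤ 4 is 3; 4 − 3 = 1
largest Fibonacci ≤ 1 is 1; 1 − 1 = 0
So 3431 = 2584 + 610 + 233 + 3 + 1, with no two terms consecutive in the sequence.

2584 + 610 + 233 + 3 + 1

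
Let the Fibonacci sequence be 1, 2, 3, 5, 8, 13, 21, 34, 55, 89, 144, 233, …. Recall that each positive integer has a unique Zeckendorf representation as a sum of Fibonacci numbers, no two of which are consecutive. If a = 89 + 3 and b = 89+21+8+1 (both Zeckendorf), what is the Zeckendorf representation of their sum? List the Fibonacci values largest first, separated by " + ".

The two numbers are 92 and 119, so their sum is 211.
Greedily peel off the largest Fibonacci term at each step:
144 ≤ 211 < 233, so take 144; remainder 67
55 ≤ 67 < 89, so take 55; remainder 12
8 ≤ 12 < 13, so take 8; remainder 4
3 ≤ 4 < 5, so take 3; remainder 1
1 ≤ 1 < 2, so take 1; remainder 0

144 + 55 + 8 + 3 + 1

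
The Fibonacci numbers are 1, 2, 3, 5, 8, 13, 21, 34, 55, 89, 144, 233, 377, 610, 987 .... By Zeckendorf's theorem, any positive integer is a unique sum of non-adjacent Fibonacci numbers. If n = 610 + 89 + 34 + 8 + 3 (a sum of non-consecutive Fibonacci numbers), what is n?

610 + 89 + 34 + 8 + 3 = 744.

744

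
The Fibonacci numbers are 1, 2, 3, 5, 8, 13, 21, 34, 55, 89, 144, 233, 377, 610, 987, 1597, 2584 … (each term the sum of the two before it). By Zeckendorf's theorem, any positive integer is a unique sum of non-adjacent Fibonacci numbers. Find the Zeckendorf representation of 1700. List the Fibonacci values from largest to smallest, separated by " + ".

1597 + 89 + 13 + 1

1700 − 1597 = 103
103 − 89 = 14
14 − 13 = 1
1 − 1 = 0
So 1700 = 1597 + 89 + 13 + 1, with no two terms consecutive in the sequence.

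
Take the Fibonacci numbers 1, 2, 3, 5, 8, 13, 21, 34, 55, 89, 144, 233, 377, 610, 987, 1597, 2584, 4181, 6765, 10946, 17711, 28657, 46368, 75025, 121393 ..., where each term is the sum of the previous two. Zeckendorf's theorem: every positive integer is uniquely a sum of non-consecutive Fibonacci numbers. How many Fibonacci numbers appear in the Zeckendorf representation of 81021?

8

81021 − 75025 = 5996
5996 − 4181 = 1815
1815 − 1597 = 218
218 − 144 = 74
74 − 55 = 19
19 − 13 = 6
6 − 5 = 1
1 − 1 = 0
81021 = 75025 + 4181 + 1597 + 144 + 55 + 13 + 5 + 1, which has 8 terms.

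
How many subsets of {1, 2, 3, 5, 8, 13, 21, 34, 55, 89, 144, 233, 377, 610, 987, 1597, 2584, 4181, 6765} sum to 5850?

28

Each representation comes from the Zeckendorf form by replacing some F_k with F_{k−1} + F_{k−2} where possible.
5850 = 4181+1597+55+13+3+1 = 4181+1597+55+8+5+3+1 = 4181+1597+34+21+13+3+1 = 4181+987+610+55+13+3+1 = 4181+1597+34+21+8+5+3+1 = … (23 more), for 28 in all.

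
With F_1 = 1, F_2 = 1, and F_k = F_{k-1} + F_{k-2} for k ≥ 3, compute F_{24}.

46368

Iterating the recurrence up to F_{19} = 4181 and F_{18} = 2584:
F_{20} = F_{19} + F_{18} = 4181 + 2584 = 6765
F_{21} = F_{20} + F_{19} = 6765 + 4181 = 10946
F_{22} = F_{21} + F_{20} = 10946 + 6765 = 17711
F_{23} = F_{22} + F_{21} = 17711 + 10946 = 28657
F_{24} = F_{23} + F_{22} = 28657 + 17711 = 46368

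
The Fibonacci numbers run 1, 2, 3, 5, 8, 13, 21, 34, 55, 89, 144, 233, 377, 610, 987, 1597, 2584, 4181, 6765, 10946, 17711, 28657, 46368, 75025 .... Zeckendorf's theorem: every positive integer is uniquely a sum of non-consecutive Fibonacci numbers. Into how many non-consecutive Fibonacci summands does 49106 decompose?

Greedy algorithm:
take 46368 (≤ 49106); 49106 − 46368 = 2738
take 2584 (≤ 2738); 2738 − 2584 = 154
take 144 (≤ 154); 154 − 144 = 10
take 8 (≤ 10); 10 − 8 = 2
take 2 (≤ 2); 2 − 2 = 0
49106 = 46368 + 2584 + 144 + 8 + 2, which has 5 terms.

5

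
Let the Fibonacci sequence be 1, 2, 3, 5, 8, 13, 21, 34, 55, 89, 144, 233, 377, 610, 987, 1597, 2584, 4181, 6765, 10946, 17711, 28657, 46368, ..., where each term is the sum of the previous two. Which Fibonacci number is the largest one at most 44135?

28657 ≤ 44135 < 46368, so the largest Fibonacci number not exceeding 44135 is 28657.

28657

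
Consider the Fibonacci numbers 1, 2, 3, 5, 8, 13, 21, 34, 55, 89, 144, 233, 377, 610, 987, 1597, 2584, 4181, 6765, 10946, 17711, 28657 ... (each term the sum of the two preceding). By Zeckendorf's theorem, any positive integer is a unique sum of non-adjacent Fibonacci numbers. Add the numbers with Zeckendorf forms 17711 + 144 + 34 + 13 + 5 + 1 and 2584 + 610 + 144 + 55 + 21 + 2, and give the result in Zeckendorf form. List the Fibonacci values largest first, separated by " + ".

The two numbers are 17908 and 3416, so their sum is 21324.
Greedy algorithm:
17711 ≤ 21324 < 28657, so take 17711; remainder 3613
2584 ≤ 3613 < 4181, so take 2584; remainder 1029
987 ≤ 1029 < 1597, so take 987; remainder 42
34 ≤ 42 < 55, so take 34; remainder 8
8 ≤ 8 < 13, so take 8; remainder 0

17711 + 2584 + 987 + 34 + 8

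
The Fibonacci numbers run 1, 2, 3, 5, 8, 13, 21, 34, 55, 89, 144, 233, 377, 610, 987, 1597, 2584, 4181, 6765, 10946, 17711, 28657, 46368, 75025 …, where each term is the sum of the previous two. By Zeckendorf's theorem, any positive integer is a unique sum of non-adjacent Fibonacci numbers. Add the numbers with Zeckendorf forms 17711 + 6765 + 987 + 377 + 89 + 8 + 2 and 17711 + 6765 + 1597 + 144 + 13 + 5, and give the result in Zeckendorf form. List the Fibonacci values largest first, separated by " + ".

The two numbers are 25939 and 26235, so their sum is 52174.
take 46368 (≤ 52174); 52174 − 46368 = 5806
take 4181 (≤ 5806); 5806 − 4181 = 1625
take 1597 (≤ 1625); 1625 − 1597 = 28
take 21 (≤ 28); 28 − 21 = 7
take 5 (≤ 7); 7 − 5 = 2
take 2 (≤ 2); 2 − 2 = 0

46368 + 4181 + 1597 + 21 + 5 + 2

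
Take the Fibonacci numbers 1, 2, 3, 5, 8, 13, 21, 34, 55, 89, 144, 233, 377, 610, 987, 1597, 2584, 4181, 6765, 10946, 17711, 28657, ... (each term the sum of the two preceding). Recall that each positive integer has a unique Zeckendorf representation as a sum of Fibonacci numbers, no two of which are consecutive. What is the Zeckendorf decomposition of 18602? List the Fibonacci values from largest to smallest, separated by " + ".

Greedily peel off the largest Fibonacci term at each step:
18602: greatest Fibonacci not exceeding it is 17711, leaving 891
891: greatest Fibonacci not exceeding it is 610, leaving 281
281: greatest Fibonacci not exceeding it is 233, leaving 48
48: greatest Fibonacci not exceeding it is 34, leaving 14
14: greatest Fibonacci not exceeding it is 13, leaving 1
1: greatest Fibonacci not exceeding it is 1, leaving 0
So 18602 = 17711 + 610 + 233 + 34 + 13 + 1, with no two terms consecutive in the sequence.

17711 + 610 + 233 + 34 + 13 + 1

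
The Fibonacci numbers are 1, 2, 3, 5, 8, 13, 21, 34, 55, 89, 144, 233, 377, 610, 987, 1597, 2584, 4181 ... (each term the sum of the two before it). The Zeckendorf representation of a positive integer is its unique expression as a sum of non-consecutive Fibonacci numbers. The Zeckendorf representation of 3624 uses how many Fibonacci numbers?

Greedy algorithm:
3624 − 2584 = 1040
1040 − 987 = 53
53 − 34 = 19
19 − 13 = 6
6 − 5 = 1
1 − 1 = 0
3624 = 2584 + 987 + 34 + 13 + 5 + 1, which has 6 terms.

6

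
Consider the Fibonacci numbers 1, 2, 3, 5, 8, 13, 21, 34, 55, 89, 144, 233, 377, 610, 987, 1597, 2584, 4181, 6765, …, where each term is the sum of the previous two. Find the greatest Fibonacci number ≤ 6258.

4181

4181 ≤ 6258 < 6765, so the largest Fibonacci number not exceeding 6258 is 4181.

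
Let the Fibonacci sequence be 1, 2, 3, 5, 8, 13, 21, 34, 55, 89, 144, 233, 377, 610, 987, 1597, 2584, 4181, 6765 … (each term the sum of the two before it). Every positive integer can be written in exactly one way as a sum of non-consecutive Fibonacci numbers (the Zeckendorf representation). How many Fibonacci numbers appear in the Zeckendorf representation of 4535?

Greedily peel off the largest Fibonacci term at each step:
4535: greatest Fibonacci not exceeding it is 4181, leaving 354
354: greatest Fibonacci not exceeding it is 233, leaving 121
121: greatest Fibonacci not exceeding it is 89, leaving 32
32: greatest Fibonacci not exceeding it is 21, leaving 11
11: greatest Fibonacci not exceeding it is 8, leaving 3
3: greatest Fibonacci not exceeding it is 3, leaving 0
4535 = 4181 + 233 + 89 + 21 + 8 + 3, which has 6 terms.

6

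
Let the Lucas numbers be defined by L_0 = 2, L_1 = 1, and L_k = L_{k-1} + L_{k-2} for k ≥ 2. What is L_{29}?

1149851

Iterating the recurrence up to L_{24} = 103682 and L_{23} = 64079:
L_{25} = L_{24} + L_{23} = 103682 + 64079 = 167761
L_{26} = L_{25} + L_{24} = 167761 + 103682 = 271443
L_{27} = L_{26} + L_{25} = 271443 + 167761 = 439204
L_{28} = L_{27} + L_{26} = 439204 + 271443 = 710647
L_{29} = L_{28} + L_{27} = 710647 + 439204 = 1149851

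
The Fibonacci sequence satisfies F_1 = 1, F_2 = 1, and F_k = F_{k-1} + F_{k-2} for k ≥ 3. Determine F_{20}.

Iterating the recurrence up to F_{12} = 144 and F_{11} = 89:
F_{13} = F_{12} + F_{11} = 144 + 89 = 233
F_{14} = F_{13} + F_{12} = 233 + 144 = 377
F_{15} = F_{14} + F_{13} = 377 + 233 = 610
F_{16} = F_{15} + F_{14} = 610 + 377 = 987
F_{17} = F_{16} + F_{15} = 987 + 610 = 1597
F_{18} = F_{17} + F_{16} = 1597 + 987 = 2584
F_{19} = F_{18} + F_{17} = 2584 + 1597 = 4181
F_{20} = F_{19} + F_{18} = 4181 + 2584 = 6765

6765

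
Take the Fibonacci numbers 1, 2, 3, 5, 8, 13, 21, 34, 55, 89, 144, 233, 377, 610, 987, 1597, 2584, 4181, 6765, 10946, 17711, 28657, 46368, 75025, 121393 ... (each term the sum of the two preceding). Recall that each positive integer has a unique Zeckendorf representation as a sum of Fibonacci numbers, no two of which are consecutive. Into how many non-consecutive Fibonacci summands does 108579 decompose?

8

take 75025 (≤ 108579); 108579 − 75025 = 33554
take 28657 (≤ 33554); 33554 − 28657 = 4897
take 4181 (≤ 4897); 4897 − 4181 = 716
take 610 (≤ 716); 716 − 610 = 106
take 89 (≤ 106); 106 − 89 = 17
take 13 (≤ 17); 17 − 13 = 4
take 3 (≤ 4); 4 − 3 = 1
take 1 (≤ 1); 1 − 1 = 0
108579 = 75025 + 28657 + 4181 + 610 + 89 + 13 + 3 + 1, which has 8 terms.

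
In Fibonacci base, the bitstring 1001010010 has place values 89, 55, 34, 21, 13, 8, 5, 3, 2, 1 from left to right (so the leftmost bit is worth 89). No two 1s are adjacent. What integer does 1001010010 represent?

Summing the place values of the 1 bits: 89 + 21 + 8 + 2 = 120.

120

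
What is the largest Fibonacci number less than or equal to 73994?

46368 ≤ 73994 < 75025, so the largest Fibonacci number not exceeding 73994 is 46368.

46368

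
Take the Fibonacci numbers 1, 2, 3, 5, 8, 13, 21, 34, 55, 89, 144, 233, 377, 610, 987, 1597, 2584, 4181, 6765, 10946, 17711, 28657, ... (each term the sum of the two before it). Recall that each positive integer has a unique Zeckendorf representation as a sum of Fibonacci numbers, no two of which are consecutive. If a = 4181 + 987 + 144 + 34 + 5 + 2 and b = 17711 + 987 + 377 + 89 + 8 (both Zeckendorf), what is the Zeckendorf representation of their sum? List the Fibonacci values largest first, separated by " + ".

The two numbers are 5353 and 19172, so their sum is 24525.
24525: greatest Fibonacci not exceeding it is 17711, leaving 6814
6814: greatest Fibonacci not exceeding it is 6765, leaving 49
49: greatest Fibonacci not exceeding it is 34, leaving 15
15: greatest Fibonacci not exceeding it is 13, leaving 2
2: greatest Fibonacci not exceeding it is 2, leaving 0

17711 + 6765 + 34 + 13 + 2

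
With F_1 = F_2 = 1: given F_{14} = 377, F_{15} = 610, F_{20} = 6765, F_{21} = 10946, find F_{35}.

9227465

By the addition formula F_{m+n} = F_m F_{n+1} + F_{m−1} F_n with m=21, n=14: F_{35} = 10946·610 + 6765·377 = 6677060 + 2550405 = 9227465.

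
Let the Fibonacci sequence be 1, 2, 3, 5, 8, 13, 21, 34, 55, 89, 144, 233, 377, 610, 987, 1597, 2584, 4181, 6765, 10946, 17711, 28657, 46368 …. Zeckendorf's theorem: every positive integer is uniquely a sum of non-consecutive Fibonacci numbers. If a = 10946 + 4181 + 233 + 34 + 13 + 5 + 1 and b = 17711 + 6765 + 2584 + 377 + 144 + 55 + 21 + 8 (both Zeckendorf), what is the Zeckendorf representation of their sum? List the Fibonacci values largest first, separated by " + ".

The two numbers are 15413 and 27665, so their sum is 43078.
Greedily peel off the largest Fibonacci term at each step:
take 28657 (≤ 43078); 43078 − 28657 = 14421
take 10946 (≤ 14421); 14421 − 10946 = 3475
take 2584 (≤ 3475); 3475 − 2584 = 891
take 610 (≤ 891); 891 − 610 = 281
take 233 (≤ 281); 281 − 233 = 48
take 34 (≤ 48); 48 − 34 = 14
take 13 (≤ 14); 14 − 13 = 1
take 1 (≤ 1); 1 − 1 = 0

28657 + 10946 + 2584 + 610 + 233 + 34 + 13 + 1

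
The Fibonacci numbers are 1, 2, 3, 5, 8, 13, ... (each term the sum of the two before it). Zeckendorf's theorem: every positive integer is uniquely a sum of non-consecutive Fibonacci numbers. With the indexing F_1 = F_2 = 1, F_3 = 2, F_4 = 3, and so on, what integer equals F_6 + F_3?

10

F_6 + F_3 = 8 + 2 = 10.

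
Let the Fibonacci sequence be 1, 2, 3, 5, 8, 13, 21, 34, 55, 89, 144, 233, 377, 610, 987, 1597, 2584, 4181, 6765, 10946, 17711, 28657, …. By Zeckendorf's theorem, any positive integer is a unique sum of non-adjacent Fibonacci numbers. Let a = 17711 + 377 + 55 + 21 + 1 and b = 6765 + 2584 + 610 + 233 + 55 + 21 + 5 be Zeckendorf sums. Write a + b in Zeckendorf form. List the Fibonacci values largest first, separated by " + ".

17711 + 6765 + 2584 + 987 + 377 + 13 + 1

The two numbers are 18165 and 10273, so their sum is 28438.
28438 − 17711 = 10727
10727 − 6765 = 3962
3962 − 2584 = 1378
1378 − 987 = 391
391 − 377 = 14
14 − 13 = 1
1 − 1 = 0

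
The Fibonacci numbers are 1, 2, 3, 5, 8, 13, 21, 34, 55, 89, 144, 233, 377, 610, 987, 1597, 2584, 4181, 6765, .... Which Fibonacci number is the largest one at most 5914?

4181

4181 ≤ 5914 < 6765, so the largest Fibonacci number not exceeding 5914 is 4181.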